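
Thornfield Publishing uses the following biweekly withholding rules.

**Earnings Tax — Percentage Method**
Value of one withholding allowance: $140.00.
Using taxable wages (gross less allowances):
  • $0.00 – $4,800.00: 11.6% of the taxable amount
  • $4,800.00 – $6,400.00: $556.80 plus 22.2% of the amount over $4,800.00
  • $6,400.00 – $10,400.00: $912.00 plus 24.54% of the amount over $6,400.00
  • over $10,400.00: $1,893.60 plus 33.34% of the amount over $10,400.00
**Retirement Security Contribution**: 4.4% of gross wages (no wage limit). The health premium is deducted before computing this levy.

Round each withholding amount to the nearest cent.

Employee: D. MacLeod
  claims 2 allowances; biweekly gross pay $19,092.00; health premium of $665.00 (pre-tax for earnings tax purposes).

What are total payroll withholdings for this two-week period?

$5,287.24

Earnings Tax: taxable = $19,092.00 − $665.00 − 2×$140.00 = $18,147.00
  $1,893.60 + 33.34% × ($18,147.00 − $10,400.00) = $1,893.60 + 33.34% × $7,747.00 = $4,476.45
Retirement Security Contribution: 4.4% × $18,427.00 = $810.79
Total: $4,476.45 + $810.79 = $5,287.24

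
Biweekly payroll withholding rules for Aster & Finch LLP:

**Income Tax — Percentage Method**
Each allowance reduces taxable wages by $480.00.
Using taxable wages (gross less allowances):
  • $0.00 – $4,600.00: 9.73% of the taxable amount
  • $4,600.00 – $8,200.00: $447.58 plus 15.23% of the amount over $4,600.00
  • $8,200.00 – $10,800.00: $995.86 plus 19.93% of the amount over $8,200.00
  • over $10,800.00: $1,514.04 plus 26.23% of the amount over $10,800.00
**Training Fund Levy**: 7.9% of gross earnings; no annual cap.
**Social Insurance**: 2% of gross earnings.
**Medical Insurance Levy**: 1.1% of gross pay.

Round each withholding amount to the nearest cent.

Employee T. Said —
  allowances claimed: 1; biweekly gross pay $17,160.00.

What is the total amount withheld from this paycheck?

$4,943.96

Income Tax: taxable = $17,160.00 − 1×$480.00 = $16,680.00
  $1,514.04 + 26.23% × ($16,680.00 − $10,800.00) = $1,514.04 + 26.23% × $5,880.00 = $3,056.36
Training Fund Levy: 7.9% × $17,160.00 = $1,355.64
Social Insurance: 2% × $17,160.00 = $343.20
Medical Insurance Levy: 1.1% × $17,160.00 = $188.76
Total: $3,056.36 + $1,355.64 + $343.20 + $188.76 = $4,943.96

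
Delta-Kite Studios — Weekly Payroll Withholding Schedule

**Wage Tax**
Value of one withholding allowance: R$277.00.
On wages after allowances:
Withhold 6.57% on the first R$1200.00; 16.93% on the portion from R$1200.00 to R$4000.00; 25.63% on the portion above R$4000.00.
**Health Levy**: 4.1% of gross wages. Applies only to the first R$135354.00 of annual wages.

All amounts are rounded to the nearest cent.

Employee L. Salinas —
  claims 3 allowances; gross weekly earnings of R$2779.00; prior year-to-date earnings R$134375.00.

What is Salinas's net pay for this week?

R$2533.38

Wage Tax: taxable = R$2779.00 − 3×R$277.00 = R$1948.00
  R$78.84 + 16.93% × (R$1948.00 − R$1200.00) = R$78.84 + 16.93% × R$748.00 = R$205.48
Health Levy: cap R$135354.00 − YTD R$134375.00 = R$979.00 subject; 4.1% × R$979.00 = R$40.14
Total withheld: R$205.48 + R$40.14 = R$245.62
Net pay: R$2779.00 − R$245.62 = R$2533.38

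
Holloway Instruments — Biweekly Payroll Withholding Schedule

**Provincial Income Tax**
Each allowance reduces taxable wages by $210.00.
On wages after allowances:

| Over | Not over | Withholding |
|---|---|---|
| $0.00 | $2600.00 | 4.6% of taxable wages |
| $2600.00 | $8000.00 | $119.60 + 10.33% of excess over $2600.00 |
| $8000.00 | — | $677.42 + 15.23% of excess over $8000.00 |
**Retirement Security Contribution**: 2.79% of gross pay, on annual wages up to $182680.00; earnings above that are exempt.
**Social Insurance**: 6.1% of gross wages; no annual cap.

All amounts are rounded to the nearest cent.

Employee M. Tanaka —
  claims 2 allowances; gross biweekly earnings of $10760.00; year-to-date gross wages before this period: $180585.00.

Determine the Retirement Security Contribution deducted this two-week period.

Retirement Security Contribution: cap $182680.00 − YTD $180585.00 = $2095.00 subject; 2.79% × $2095.00 = $58.45

$58.45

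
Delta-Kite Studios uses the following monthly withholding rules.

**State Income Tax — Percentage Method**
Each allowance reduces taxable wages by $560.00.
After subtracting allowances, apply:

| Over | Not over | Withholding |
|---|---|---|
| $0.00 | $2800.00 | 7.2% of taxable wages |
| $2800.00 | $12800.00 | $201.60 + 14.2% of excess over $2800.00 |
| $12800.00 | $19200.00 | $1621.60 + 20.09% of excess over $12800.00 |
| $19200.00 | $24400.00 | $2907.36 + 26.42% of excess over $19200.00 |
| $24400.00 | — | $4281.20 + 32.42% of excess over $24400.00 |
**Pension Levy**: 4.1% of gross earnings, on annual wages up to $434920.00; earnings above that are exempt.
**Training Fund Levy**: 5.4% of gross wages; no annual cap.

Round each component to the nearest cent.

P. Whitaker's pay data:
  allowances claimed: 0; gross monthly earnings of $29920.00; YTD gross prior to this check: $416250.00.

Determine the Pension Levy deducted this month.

$765.47

Pension Levy: cap $434920.00 − YTD $416250.00 = $18670.00 subject; 4.1% × $18670.00 = $765.47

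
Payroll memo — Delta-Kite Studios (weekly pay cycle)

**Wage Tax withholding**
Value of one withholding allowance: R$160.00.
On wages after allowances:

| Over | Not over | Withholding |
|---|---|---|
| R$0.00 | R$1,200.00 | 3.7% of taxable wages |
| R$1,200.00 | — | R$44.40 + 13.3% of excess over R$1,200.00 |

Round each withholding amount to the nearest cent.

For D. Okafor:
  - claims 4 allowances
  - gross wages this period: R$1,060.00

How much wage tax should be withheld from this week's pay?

Wage Tax: taxable = R$1,060.00 − 4×R$160.00 = R$420.00
  3.7% × R$420.00 = R$15.54

R$15.54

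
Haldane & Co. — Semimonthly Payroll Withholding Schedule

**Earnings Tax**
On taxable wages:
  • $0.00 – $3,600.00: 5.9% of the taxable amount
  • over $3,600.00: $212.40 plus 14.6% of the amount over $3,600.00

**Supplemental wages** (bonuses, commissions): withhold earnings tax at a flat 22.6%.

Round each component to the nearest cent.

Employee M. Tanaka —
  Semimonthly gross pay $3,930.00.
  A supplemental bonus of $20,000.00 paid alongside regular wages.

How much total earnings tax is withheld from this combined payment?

$4,780.58

Earnings Tax: taxable = $3,930.00
  $212.40 + 14.6% × ($3,930.00 − $3,600.00) = $212.40 + 14.6% × $330.00 = $260.58
Supplemental (22.6% flat on bonus): 22.6% × $20,000.00 = $4,520.00
Total earnings tax: $260.58 + $4,520.00 = $4,780.58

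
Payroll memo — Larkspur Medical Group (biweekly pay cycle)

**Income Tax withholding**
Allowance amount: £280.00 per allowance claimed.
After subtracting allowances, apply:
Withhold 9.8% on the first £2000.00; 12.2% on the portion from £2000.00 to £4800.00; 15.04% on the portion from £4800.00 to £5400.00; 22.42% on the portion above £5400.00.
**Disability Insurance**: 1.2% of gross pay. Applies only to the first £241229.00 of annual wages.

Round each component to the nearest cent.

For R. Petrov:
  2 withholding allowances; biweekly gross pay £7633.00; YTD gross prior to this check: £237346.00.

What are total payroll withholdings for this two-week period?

£1049.53

Income Tax: taxable = £7633.00 − 2×£280.00 = £7073.00
  £627.84 + 22.42% × (£7073.00 − £5400.00) = £627.84 + 22.42% × £1673.00 = £1002.93
Disability Insurance: cap £241229.00 − YTD £237346.00 = £3883.00 subject; 1.2% × £3883.00 = £46.60
Total: £1002.93 + £46.60 = £1049.53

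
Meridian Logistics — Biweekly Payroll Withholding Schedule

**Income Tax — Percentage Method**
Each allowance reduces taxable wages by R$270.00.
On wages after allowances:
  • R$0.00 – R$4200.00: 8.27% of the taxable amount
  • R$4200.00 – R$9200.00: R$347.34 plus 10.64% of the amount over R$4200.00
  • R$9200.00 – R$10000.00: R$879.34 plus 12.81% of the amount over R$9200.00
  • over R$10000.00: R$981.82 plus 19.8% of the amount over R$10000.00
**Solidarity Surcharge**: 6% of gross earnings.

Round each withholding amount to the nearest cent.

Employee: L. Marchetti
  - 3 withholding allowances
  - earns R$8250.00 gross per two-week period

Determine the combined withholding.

R$1187.08

Income Tax: taxable = R$8250.00 − 3×R$270.00 = R$7440.00
  R$347.34 + 10.64% × (R$7440.00 − R$4200.00) = R$347.34 + 10.64% × R$3240.00 = R$692.08
Solidarity Surcharge: 6% × R$8250.00 = R$495.00
Total: R$692.08 + R$495.00 = R$1187.08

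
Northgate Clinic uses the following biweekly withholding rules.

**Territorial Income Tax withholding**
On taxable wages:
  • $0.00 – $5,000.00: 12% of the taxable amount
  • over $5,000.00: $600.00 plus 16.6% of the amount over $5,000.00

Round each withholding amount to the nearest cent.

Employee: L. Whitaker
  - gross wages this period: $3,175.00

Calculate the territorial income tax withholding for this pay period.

$381.00

Territorial Income Tax: taxable = $3,175.00
  12% × $3,175.00 = $381.00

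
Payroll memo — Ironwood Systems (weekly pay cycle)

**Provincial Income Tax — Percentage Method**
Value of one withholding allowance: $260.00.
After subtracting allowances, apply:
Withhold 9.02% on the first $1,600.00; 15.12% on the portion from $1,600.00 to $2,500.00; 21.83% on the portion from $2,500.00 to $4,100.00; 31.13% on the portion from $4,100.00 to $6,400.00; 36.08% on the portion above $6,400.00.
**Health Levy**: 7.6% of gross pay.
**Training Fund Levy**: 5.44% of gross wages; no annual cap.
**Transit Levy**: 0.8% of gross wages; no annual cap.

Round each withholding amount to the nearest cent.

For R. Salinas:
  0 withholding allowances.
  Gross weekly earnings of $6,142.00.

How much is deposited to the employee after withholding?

$4,026.60

Provincial Income Tax: taxable = $6,142.00
  $629.68 + 31.13% × ($6,142.00 − $4,100.00) = $629.68 + 31.13% × $2,042.00 = $1,265.35
Health Levy: 7.6% × $6,142.00 = $466.79
Training Fund Levy: 5.44% × $6,142.00 = $334.12
Transit Levy: 0.8% × $6,142.00 = $49.14
Total withheld: $1,265.35 + $466.79 + $334.12 + $49.14 = $2,115.40
Net pay: $6,142.00 − $2,115.40 = $4,026.60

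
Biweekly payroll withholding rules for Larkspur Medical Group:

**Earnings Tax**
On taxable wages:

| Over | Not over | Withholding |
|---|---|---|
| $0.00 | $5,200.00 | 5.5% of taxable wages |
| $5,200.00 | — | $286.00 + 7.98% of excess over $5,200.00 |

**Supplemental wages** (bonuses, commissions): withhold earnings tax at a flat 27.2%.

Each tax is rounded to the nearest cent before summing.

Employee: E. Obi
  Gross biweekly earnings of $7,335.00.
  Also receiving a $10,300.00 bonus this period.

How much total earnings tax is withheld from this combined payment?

$3,257.97

Earnings Tax: taxable = $7,335.00
  $286.00 + 7.98% × ($7,335.00 − $5,200.00) = $286.00 + 7.98% × $2,135.00 = $456.37
Supplemental (27.2% flat on bonus): 27.2% × $10,300.00 = $2,801.60
Total earnings tax: $456.37 + $2,801.60 = $3,257.97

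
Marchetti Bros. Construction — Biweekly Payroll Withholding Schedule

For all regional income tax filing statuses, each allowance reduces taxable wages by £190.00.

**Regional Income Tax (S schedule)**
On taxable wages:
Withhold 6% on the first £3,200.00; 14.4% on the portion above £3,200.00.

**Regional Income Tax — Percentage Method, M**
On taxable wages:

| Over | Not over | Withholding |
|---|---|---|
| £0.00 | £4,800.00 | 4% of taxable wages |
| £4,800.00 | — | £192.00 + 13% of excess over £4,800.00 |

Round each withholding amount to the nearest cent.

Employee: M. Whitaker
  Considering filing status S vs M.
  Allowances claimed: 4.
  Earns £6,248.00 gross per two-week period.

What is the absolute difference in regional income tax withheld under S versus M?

£240.03

Regional Income Tax (S): taxable = £6,248.00 − 4×£190.00 = £5,488.00
  £192.00 + 14.4% × (£5,488.00 − £3,200.00) = £192.00 + 14.4% × £2,288.00 = £521.47
Regional Income Tax (M): taxable = £6,248.00 − 4×£190.00 = £5,488.00
  £192.00 + 13% × (£5,488.00 − £4,800.00) = £192.00 + 13% × £688.00 = £281.44
Difference: |£521.47 − £281.44| = £240.03 (higher under S)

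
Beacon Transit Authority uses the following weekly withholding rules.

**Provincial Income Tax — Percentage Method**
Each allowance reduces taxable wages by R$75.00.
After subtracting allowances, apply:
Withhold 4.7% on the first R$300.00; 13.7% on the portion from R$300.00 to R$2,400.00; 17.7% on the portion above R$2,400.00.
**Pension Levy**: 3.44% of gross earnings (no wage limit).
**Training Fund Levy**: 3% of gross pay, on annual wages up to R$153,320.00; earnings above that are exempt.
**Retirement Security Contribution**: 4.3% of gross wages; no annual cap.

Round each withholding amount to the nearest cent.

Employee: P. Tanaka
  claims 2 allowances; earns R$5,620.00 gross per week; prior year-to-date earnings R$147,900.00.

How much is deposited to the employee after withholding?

R$4,177.22

Provincial Income Tax: taxable = R$5,620.00 − 2×R$75.00 = R$5,470.00
  R$301.80 + 17.7% × (R$5,470.00 − R$2,400.00) = R$301.80 + 17.7% × R$3,070.00 = R$845.19
Pension Levy: 3.44% × R$5,620.00 = R$193.33
Training Fund Levy: cap R$153,320.00 − YTD R$147,900.00 = R$5,420.00 subject; 3% × R$5,420.00 = R$162.60
Retirement Security Contribution: 4.3% × R$5,620.00 = R$241.66
Total withheld: R$845.19 + R$193.33 + R$162.60 + R$241.66 = R$1,442.78
Net pay: R$5,620.00 − R$1,442.78 = R$4,177.22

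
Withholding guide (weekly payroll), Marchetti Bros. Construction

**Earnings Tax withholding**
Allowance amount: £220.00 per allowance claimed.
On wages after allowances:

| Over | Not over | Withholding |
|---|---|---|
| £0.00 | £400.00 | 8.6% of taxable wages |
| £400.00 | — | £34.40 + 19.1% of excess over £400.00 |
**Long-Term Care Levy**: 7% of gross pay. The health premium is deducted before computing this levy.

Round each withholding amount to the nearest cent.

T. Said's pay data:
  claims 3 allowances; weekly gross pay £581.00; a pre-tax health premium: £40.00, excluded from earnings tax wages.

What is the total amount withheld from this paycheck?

Earnings Tax: taxable = £581.00 − £40.00 − 3×£220.00 = £-119.00
  Taxable ≤ 0 → £0.00
Long-Term Care Levy: 7% × £541.00 = £37.87
Total: £0.00 + £37.87 = £37.87

£37.87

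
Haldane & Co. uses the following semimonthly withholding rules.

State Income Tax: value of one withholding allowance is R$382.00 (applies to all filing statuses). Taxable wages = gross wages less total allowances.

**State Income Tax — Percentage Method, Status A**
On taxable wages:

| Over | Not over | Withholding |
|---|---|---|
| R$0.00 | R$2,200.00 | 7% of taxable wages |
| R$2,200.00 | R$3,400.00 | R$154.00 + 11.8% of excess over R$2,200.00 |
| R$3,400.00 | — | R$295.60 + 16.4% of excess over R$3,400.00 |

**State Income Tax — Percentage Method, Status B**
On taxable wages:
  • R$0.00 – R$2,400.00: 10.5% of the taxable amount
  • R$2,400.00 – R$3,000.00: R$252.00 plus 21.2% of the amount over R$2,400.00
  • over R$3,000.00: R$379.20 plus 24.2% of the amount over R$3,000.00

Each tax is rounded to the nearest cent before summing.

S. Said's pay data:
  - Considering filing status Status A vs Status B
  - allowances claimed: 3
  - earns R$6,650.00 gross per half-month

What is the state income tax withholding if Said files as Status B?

State Income Tax (Status B): taxable = R$6,650.00 − 3×R$382.00 = R$5,504.00
  R$379.20 + 24.2% × (R$5,504.00 − R$3,000.00) = R$379.20 + 24.2% × R$2,504.00 = R$985.17

R$985.17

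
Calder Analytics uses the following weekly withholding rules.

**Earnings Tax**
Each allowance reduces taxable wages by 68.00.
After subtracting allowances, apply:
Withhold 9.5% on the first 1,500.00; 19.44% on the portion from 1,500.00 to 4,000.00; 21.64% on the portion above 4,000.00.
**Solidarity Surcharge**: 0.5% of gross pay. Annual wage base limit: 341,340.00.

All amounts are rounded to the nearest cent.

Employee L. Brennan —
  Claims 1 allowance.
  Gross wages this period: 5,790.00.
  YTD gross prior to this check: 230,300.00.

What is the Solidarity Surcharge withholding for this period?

Solidarity Surcharge: 0.5% × 5,790.00 = 28.95

28.95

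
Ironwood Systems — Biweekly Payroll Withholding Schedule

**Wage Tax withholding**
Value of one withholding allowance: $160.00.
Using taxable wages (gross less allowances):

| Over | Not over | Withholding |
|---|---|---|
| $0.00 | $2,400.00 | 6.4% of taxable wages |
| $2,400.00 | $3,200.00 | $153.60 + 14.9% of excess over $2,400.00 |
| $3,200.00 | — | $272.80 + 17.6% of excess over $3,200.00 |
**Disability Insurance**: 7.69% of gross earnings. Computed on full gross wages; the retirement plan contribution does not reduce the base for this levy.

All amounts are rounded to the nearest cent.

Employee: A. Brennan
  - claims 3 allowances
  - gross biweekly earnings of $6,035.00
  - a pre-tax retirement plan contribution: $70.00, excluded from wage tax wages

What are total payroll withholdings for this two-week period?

Wage Tax: taxable = $6,035.00 − $70.00 − 3×$160.00 = $5,485.00
  $272.80 + 17.6% × ($5,485.00 − $3,200.00) = $272.80 + 17.6% × $2,285.00 = $674.96
Disability Insurance: 7.69% × $6,035.00 = $464.09
Total: $674.96 + $464.09 = $1,139.05

$1,139.05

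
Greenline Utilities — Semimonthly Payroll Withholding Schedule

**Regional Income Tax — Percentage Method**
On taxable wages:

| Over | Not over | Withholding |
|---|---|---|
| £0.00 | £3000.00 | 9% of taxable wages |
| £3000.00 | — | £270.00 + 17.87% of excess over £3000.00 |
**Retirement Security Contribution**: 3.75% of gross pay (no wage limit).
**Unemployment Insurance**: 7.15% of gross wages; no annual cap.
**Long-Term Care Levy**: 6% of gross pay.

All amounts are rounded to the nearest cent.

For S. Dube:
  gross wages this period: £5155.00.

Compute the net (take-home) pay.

£3628.71

Regional Income Tax: taxable = £5155.00
  £270.00 + 17.87% × (£5155.00 − £3000.00) = £270.00 + 17.87% × £2155.00 = £655.10
Retirement Security Contribution: 3.75% × £5155.00 = £193.31
Unemployment Insurance: 7.15% × £5155.00 = £368.58
Long-Term Care Levy: 6% × £5155.00 = £309.30
Total withheld: £655.10 + £193.31 + £368.58 + £309.30 = £1526.29
Net pay: £5155.00 − £1526.29 = £3628.71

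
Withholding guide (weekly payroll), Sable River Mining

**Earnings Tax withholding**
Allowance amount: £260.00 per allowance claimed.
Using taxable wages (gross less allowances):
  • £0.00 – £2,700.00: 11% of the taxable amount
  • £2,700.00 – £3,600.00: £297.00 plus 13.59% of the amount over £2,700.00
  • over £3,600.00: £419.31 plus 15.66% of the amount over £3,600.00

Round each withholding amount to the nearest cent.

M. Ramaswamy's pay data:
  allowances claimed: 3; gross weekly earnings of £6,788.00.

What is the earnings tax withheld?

£796.40

Earnings Tax: taxable = £6,788.00 − 3×£260.00 = £6,008.00
  £419.31 + 15.66% × (£6,008.00 − £3,600.00) = £419.31 + 15.66% × £2,408.00 = £796.40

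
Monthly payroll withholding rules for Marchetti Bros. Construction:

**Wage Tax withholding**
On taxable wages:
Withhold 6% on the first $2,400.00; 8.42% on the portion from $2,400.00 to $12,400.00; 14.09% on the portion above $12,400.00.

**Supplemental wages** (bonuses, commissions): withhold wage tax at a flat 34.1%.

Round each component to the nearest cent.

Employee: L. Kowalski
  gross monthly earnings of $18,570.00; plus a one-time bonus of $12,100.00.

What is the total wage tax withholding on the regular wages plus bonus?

Wage Tax: taxable = $18,570.00
  $986.00 + 14.09% × ($18,570.00 − $12,400.00) = $986.00 + 14.09% × $6,170.00 = $1,855.35
Supplemental (34.1% flat on bonus): 34.1% × $12,100.00 = $4,126.10
Total wage tax: $1,855.35 + $4,126.10 = $5,981.45

$5,981.45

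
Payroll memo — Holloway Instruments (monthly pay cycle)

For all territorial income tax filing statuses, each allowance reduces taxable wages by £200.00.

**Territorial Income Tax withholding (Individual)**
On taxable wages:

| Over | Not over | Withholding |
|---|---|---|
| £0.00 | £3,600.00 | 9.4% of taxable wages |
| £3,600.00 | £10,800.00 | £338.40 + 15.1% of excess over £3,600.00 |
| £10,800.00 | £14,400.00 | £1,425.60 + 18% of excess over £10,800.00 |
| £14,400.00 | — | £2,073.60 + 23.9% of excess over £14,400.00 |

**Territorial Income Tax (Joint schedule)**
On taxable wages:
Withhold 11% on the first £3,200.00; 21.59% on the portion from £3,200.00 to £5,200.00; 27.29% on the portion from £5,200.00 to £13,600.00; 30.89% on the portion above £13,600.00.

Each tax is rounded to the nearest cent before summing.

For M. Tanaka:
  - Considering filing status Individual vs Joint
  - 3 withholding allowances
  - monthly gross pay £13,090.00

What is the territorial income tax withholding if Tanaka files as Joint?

Territorial Income Tax (Joint): taxable = £13,090.00 − 3×£200.00 = £12,490.00
  £783.80 + 27.29% × (£12,490.00 − £5,200.00) = £783.80 + 27.29% × £7,290.00 = £2,773.24

£2,773.24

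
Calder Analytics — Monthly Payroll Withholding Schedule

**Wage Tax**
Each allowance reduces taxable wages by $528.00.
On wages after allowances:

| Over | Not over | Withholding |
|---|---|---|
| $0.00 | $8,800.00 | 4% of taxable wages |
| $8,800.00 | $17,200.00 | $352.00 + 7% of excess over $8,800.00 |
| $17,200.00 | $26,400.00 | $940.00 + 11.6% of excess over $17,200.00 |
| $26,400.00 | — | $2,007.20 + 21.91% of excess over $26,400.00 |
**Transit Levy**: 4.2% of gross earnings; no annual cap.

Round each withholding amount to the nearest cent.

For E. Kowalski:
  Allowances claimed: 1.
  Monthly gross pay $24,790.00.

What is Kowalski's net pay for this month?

$21,989.63

Wage Tax: taxable = $24,790.00 − 1×$528.00 = $24,262.00
  $940.00 + 11.6% × ($24,262.00 − $17,200.00) = $940.00 + 11.6% × $7,062.00 = $1,759.19
Transit Levy: 4.2% × $24,790.00 = $1,041.18
Total withheld: $1,759.19 + $1,041.18 = $2,800.37
Net pay: $24,790.00 − $2,800.37 = $21,989.63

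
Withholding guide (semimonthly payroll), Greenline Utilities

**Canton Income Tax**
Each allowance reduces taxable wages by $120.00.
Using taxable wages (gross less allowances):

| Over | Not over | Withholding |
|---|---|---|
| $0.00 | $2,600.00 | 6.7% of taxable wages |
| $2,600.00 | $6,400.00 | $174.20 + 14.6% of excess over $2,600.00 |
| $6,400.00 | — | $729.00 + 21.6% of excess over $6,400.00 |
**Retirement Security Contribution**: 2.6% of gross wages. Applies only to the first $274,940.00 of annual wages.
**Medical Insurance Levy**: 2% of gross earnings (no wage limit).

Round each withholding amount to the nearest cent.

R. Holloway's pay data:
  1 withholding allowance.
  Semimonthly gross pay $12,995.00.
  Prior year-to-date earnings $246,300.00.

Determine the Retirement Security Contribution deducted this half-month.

Retirement Security Contribution: 2.6% × $12,995.00 = $337.87

$337.87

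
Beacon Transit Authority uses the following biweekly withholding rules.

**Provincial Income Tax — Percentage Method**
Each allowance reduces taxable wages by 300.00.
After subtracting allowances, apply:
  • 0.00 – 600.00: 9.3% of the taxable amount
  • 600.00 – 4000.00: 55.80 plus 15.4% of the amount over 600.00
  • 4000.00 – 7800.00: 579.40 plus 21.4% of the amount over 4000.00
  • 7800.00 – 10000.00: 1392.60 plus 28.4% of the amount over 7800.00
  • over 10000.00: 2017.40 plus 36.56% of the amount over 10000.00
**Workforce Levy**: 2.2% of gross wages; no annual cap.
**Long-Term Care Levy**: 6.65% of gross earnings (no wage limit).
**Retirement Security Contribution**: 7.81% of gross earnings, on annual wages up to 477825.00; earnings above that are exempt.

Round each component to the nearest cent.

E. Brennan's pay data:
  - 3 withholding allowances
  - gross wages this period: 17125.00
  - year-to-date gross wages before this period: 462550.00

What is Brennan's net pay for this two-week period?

Provincial Income Tax: taxable = 17125.00 − 3×300.00 = 16225.00
  2017.40 + 36.56% × (16225.00 − 10000.00) = 2017.40 + 36.56% × 6225.00 = 4293.26
Workforce Levy: 2.2% × 17125.00 = 376.75
Long-Term Care Levy: 6.65% × 17125.00 = 1138.81
Retirement Security Contribution: cap 477825.00 − YTD 462550.00 = 15275.00 subject; 7.81% × 15275.00 = 1192.98
Total withheld: 4293.26 + 376.75 + 1138.81 + 1192.98 = 7001.80
Net pay: 17125.00 − 7001.80 = 10123.20

10123.20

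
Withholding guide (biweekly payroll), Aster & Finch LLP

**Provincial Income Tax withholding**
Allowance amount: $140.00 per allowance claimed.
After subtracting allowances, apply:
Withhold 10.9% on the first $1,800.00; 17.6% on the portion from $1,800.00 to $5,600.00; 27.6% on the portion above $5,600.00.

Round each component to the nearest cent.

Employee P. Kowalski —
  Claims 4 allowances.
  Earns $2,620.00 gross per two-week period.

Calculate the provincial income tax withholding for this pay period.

$241.96

Provincial Income Tax: taxable = $2,620.00 − 4×$140.00 = $2,060.00
  $196.20 + 17.6% × ($2,060.00 − $1,800.00) = $196.20 + 17.6% × $260.00 = $241.96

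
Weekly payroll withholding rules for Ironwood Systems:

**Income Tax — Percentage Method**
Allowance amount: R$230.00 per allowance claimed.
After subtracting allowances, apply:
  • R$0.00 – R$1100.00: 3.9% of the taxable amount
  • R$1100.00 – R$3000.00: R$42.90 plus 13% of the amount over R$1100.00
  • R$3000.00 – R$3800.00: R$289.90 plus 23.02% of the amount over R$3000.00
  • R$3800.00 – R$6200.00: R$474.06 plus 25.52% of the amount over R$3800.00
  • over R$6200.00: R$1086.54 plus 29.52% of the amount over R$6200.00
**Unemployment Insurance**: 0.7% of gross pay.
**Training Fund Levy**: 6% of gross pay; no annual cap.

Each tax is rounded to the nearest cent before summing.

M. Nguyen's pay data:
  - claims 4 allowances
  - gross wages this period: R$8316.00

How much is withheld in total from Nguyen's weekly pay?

R$1996.77

Income Tax: taxable = R$8316.00 − 4×R$230.00 = R$7396.00
  R$1086.54 + 29.52% × (R$7396.00 − R$6200.00) = R$1086.54 + 29.52% × R$1196.00 = R$1439.60
Unemployment Insurance: 0.7% × R$8316.00 = R$58.21
Training Fund Levy: 6% × R$8316.00 = R$498.96
Total: R$1439.60 + R$58.21 + R$498.96 = R$1996.77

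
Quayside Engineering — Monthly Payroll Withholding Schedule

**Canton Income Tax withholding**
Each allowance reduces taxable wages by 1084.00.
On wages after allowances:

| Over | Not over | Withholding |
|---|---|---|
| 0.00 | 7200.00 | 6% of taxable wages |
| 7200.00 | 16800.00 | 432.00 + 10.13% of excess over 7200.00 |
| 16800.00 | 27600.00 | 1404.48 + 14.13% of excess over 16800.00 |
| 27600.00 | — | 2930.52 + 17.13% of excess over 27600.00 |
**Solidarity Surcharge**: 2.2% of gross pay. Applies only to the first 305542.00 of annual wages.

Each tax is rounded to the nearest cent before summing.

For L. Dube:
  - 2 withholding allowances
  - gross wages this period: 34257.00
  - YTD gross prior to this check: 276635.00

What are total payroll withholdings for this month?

Canton Income Tax: taxable = 34257.00 − 2×1084.00 = 32089.00
  2930.52 + 17.13% × (32089.00 − 27600.00) = 2930.52 + 17.13% × 4489.00 = 3699.49
Solidarity Surcharge: cap 305542.00 − YTD 276635.00 = 28907.00 subject; 2.2% × 28907.00 = 635.95
Total: 3699.49 + 635.95 = 4335.44

4335.44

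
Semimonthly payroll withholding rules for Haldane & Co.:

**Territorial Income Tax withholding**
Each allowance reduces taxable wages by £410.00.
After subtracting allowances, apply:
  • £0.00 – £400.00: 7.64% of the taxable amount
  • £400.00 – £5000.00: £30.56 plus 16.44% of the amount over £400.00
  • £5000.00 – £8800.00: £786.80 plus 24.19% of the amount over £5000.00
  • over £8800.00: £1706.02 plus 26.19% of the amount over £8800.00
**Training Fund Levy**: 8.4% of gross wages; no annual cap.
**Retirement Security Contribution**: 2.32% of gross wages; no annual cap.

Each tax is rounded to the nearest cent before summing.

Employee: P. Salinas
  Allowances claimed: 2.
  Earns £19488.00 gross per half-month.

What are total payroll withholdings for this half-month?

£6379.56

Territorial Income Tax: taxable = £19488.00 − 2×£410.00 = £18668.00
  £1706.02 + 26.19% × (£18668.00 − £8800.00) = £1706.02 + 26.19% × £9868.00 = £4290.45
Training Fund Levy: 8.4% × £19488.00 = £1636.99
Retirement Security Contribution: 2.32% × £19488.00 = £452.12
Total: £4290.45 + £1636.99 + £452.12 = £6379.56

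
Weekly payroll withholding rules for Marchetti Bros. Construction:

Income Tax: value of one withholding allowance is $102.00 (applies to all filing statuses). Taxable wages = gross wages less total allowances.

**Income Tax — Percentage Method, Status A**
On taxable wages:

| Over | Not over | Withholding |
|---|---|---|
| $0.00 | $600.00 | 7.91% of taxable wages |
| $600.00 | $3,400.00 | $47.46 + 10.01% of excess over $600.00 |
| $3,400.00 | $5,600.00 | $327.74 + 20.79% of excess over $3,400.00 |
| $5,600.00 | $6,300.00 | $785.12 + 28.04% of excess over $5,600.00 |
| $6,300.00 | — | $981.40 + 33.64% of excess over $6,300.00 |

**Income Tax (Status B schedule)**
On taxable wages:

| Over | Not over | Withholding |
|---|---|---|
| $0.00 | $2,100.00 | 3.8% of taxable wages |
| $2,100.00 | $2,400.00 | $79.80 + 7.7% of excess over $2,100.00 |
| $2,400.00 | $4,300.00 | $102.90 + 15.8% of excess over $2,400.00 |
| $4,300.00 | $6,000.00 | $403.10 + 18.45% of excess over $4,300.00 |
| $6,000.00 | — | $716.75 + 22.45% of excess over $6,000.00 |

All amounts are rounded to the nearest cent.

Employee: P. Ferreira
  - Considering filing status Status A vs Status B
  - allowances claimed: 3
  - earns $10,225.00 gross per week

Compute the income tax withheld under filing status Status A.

$2,198.83

Income Tax (Status A): taxable = $10,225.00 − 3×$102.00 = $9,919.00
  $981.40 + 33.64% × ($9,919.00 − $6,300.00) = $981.40 + 33.64% × $3,619.00 = $2,198.83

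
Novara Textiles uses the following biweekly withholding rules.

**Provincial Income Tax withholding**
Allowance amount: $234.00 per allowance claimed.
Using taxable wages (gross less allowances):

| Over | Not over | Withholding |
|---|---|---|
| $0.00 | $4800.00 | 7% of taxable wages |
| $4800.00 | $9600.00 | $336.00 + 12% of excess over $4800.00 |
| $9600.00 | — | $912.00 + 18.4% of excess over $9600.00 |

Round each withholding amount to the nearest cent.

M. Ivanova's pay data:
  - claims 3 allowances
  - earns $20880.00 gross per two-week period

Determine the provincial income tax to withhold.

$2858.35

Provincial Income Tax: taxable = $20880.00 − 3×$234.00 = $20178.00
  $912.00 + 18.4% × ($20178.00 − $9600.00) = $912.00 + 18.4% × $10578.00 = $2858.35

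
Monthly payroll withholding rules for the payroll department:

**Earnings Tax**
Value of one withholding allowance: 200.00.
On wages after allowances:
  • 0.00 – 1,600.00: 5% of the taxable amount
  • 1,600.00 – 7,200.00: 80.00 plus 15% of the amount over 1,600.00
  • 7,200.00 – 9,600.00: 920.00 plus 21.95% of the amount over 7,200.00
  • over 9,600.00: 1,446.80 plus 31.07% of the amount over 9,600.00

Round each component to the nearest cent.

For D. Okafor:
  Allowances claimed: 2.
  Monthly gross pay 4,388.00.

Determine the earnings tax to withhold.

438.20

Earnings Tax: taxable = 4,388.00 − 2×200.00 = 3,988.00
  80.00 + 15% × (3,988.00 − 1,600.00) = 80.00 + 15% × 2,388.00 = 438.20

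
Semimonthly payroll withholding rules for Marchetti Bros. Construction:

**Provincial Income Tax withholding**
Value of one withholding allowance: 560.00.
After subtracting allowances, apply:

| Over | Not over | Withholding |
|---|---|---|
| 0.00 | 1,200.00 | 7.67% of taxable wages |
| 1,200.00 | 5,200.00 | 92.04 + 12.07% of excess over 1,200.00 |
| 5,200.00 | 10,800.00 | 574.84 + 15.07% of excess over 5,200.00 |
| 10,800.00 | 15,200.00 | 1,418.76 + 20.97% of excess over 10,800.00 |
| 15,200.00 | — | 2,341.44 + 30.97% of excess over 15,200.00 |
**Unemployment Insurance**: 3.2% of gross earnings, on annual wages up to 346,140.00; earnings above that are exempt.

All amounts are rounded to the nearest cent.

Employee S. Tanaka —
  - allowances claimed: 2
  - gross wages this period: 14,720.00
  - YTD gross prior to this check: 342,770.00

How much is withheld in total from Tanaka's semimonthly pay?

Provincial Income Tax: taxable = 14,720.00 − 2×560.00 = 13,600.00
  1,418.76 + 20.97% × (13,600.00 − 10,800.00) = 1,418.76 + 20.97% × 2,800.00 = 2,005.92
Unemployment Insurance: cap 346,140.00 − YTD 342,770.00 = 3,370.00 subject; 3.2% × 3,370.00 = 107.84
Total: 2,005.92 + 107.84 = 2,113.76

2,113.76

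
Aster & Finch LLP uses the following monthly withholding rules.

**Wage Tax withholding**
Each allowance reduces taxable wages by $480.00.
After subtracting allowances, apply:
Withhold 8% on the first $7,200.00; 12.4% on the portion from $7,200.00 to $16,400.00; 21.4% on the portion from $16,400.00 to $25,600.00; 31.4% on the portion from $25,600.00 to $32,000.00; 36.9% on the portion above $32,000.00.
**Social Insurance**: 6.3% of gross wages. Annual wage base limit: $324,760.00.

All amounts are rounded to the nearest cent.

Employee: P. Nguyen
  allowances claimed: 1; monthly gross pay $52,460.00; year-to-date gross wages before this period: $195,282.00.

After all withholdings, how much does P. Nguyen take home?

$36,087.20

Wage Tax: taxable = $52,460.00 − 1×$480.00 = $51,980.00
  $5,695.20 + 36.9% × ($51,980.00 − $32,000.00) = $5,695.20 + 36.9% × $19,980.00 = $13,067.82
Social Insurance: 6.3% × $52,460.00 = $3,304.98
Total withheld: $13,067.82 + $3,304.98 = $16,372.80
Net pay: $52,460.00 − $16,372.80 = $36,087.20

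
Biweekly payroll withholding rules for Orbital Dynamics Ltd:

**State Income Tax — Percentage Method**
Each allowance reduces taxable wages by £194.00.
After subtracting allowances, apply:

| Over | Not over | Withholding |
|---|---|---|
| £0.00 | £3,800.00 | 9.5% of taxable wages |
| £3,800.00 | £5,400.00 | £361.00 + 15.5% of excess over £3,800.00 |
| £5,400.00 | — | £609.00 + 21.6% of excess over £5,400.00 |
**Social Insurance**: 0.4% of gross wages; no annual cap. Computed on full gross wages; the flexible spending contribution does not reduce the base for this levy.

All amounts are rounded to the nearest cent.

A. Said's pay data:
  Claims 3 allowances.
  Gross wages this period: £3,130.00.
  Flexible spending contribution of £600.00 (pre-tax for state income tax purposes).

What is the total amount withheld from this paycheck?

£197.58

State Income Tax: taxable = £3,130.00 − £600.00 − 3×£194.00 = £1,948.00
  9.5% × £1,948.00 = £185.06
Social Insurance: 0.4% × £3,130.00 = £12.52
Total: £185.06 + £12.52 = £197.58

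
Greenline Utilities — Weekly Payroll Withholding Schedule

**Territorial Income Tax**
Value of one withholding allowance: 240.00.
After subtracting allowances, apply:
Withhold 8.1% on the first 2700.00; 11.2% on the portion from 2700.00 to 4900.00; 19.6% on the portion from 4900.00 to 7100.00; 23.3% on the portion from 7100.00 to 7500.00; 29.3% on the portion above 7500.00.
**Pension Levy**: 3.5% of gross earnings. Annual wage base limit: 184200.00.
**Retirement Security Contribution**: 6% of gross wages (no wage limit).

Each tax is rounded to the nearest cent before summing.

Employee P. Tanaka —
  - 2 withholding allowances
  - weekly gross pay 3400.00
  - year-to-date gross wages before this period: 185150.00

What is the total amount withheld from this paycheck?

Territorial Income Tax: taxable = 3400.00 − 2×240.00 = 2920.00
  218.70 + 11.2% × (2920.00 − 2700.00) = 218.70 + 11.2% × 220.00 = 243.34
Pension Levy: YTD 185150.00 ≥ cap 184200.00 → 0.00
Retirement Security Contribution: 6% × 3400.00 = 204.00
Total: 243.34 + 0.00 + 204.00 = 447.34

447.34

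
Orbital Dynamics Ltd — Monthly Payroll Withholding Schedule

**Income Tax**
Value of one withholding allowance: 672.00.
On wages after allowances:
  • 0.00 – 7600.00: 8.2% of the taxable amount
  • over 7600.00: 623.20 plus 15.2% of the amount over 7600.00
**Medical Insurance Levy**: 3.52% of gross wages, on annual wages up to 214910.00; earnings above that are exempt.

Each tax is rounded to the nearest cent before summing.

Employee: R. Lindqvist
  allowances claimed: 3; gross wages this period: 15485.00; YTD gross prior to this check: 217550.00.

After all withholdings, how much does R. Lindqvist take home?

Income Tax: taxable = 15485.00 − 3×672.00 = 13469.00
  623.20 + 15.2% × (13469.00 − 7600.00) = 623.20 + 15.2% × 5869.00 = 1515.29
Medical Insurance Levy: YTD 217550.00 ≥ cap 214910.00 → 0.00
Total withheld: 1515.29 + 0.00 = 1515.29
Net pay: 15485.00 − 1515.29 = 13969.71

13969.71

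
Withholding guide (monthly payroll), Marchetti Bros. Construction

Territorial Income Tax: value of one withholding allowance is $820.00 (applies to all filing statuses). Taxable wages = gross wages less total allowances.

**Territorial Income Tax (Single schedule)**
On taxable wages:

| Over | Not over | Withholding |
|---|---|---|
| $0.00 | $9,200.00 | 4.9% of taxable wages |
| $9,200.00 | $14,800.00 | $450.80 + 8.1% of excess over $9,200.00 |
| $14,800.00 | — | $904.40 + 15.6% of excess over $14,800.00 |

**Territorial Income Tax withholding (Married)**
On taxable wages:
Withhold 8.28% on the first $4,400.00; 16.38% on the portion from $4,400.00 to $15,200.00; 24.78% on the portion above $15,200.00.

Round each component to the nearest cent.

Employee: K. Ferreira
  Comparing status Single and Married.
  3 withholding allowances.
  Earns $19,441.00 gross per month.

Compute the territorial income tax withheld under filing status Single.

Territorial Income Tax (Single): taxable = $19,441.00 − 3×$820.00 = $16,981.00
  $904.40 + 15.6% × ($16,981.00 − $14,800.00) = $904.40 + 15.6% × $2,181.00 = $1,244.64

$1,244.64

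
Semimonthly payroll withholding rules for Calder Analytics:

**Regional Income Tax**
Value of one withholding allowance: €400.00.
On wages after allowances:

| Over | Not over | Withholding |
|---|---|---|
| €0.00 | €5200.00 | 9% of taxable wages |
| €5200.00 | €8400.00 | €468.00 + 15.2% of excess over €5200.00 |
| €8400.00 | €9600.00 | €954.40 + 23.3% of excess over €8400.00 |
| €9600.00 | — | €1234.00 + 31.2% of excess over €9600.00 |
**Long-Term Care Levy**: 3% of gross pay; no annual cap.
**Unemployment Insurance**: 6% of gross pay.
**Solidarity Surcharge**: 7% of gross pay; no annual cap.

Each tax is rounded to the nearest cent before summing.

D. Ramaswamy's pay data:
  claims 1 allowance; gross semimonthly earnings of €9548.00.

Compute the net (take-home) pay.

€6891.64

Regional Income Tax: taxable = €9548.00 − 1×€400.00 = €9148.00
  €954.40 + 23.3% × (€9148.00 − €8400.00) = €954.40 + 23.3% × €748.00 = €1128.68
Long-Term Care Levy: 3% × €9548.00 = €286.44
Unemployment Insurance: 6% × €9548.00 = €572.88
Solidarity Surcharge: 7% × €9548.00 = €668.36
Total withheld: €1128.68 + €286.44 + €572.88 + €668.36 = €2656.36
Net pay: €9548.00 − €2656.36 = €6891.64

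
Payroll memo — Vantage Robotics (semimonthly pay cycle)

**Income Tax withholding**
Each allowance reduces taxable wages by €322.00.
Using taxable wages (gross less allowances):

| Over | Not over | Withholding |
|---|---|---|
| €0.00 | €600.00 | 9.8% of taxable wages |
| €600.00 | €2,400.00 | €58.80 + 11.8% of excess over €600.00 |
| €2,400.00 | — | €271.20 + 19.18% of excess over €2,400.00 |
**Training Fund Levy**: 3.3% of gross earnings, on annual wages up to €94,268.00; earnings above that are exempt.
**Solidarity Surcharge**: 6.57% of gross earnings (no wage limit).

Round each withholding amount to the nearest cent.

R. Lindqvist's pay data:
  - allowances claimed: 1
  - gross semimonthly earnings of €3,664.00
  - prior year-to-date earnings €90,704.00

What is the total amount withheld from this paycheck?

€810.21

Income Tax: taxable = €3,664.00 − 1×€322.00 = €3,342.00
  €271.20 + 19.18% × (€3,342.00 − €2,400.00) = €271.20 + 19.18% × €942.00 = €451.88
Training Fund Levy: cap €94,268.00 − YTD €90,704.00 = €3,564.00 subject; 3.3% × €3,564.00 = €117.61
Solidarity Surcharge: 6.57% × €3,664.00 = €240.72
Total: €451.88 + €117.61 + €240.72 = €810.21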